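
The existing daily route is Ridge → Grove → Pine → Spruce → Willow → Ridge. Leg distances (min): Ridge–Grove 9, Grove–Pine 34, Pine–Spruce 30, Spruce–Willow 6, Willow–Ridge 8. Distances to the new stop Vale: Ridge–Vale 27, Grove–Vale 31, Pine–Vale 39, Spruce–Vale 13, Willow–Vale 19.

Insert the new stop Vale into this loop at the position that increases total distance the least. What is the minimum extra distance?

Minimum extra distance: 22 min, inserting Vale between Pine and Spruce.

Insertion cost between consecutive stops i–j is d(i,Vale) + d(Vale,j) − d(i,j):
  between Ridge and Grove: 27 + 31 − 9 = 49
  between Grove and Pine: 31 + 39 − 34 = 36
  between Pine and Spruce: 39 + 13 − 30 = 22
  between Spruce and Willow: 13 + 19 − 6 = 26
  between Willow and Ridge: 19 + 27 − 8 = 38
Cheapest insertion is between Pine and Spruce, adding 22.
New total = 87 + 22 = 109.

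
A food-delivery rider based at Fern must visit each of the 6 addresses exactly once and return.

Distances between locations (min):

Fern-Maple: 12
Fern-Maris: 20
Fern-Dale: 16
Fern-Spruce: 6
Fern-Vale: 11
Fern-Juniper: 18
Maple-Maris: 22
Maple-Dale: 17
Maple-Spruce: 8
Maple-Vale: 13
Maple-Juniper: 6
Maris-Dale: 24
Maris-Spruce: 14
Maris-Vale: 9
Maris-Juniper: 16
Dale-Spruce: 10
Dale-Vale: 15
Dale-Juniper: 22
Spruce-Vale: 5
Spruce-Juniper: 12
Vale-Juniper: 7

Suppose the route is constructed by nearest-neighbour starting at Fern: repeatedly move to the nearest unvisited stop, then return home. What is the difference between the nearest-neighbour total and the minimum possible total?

From Fern: Spruce=6, Vale=11, Maple=12, Dale=16, Juniper=18, Maris=20 → choose Spruce (6).
From Spruce: Vale=5, Maple=8, Dale=10, Juniper=12, Maris=14 → choose Vale (5).
From Vale: Juniper=7, Maris=9, Maple=13, Dale=15 → choose Juniper (7).
From Juniper: Maple=6, Maris=16, Dale=22 → choose Maple (6).
From Maple: Dale=17, Maris=22 → choose Dale (17).
From Dale: Maris=24 → choose Maris (24).
NN route Fern → Spruce → Vale → Juniper → Maple → Dale → Maris → Fern costs 85.
Optimal: Fern → Maple → Juniper → Maris → Vale → Dale → Spruce → Fern costs 74 (by enumerating all 360 distinct tours).
Excess = 85 − 74 = 11.

11 min longer than the optimal tour.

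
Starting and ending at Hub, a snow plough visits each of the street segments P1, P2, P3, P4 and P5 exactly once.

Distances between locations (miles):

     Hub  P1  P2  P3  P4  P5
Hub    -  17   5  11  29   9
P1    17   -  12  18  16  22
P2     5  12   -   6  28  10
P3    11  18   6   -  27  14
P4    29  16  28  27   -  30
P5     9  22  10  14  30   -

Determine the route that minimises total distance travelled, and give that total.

With 5 stops there are 5!/2 = 60 distinct round trips (a route and its reverse cost the same).
Hub → P1 → P2 → P3 → P4 → P5 → Hub: 17+12+6+27+30+9 = 101
Hub → P1 → P2 → P3 → P5 → P4 → Hub: 17+12+6+14+30+29 = 108
Hub → P1 → P2 → P4 → P3 → P5 → Hub: 17+12+28+27+14+9 = 107
Hub → P1 → P2 → P4 → P5 → P3 → Hub: 17+12+28+30+14+11 = 112
Hub → P1 → P2 → P5 → P3 → P4 → Hub: 17+12+10+14+27+29 = 109
Hub → P1 → P2 → P5 → P4 → P3 → Hub: 17+12+10+30+27+11 = 107
Hub → P1 → P3 → P2 → P4 → P5 → Hub: 17+18+6+28+30+9 = 108
Hub → P1 → P3 → P2 → P5 → P4 → Hub: 17+18+6+10+30+29 = 110
Hub → P1 → P3 → P4 → P2 → P5 → Hub: 17+18+27+28+10+9 = 109
Hub → P1 → P3 → P4 → P5 → P2 → Hub: 17+18+27+30+10+5 = 107
Hub → P1 → P3 → P5 → P2 → P4 → Hub: 17+18+14+10+28+29 = 116
Hub → P1 → P3 → P5 → P4 → P2 → Hub: 17+18+14+30+28+5 = 112
Hub → P1 → P4 → P2 → P3 → P5 → Hub: 17+16+28+6+14+9 = 90
Hub → P1 → P4 → P2 → P5 → P3 → Hub: 17+16+28+10+14+11 = 96
… (46 more)
Hub → P2 → P1 → P4 → P3 → P5 → Hub: 5+12+16+27+14+9 = 83  ← best
The minimum is 83.
One optimal route: Hub → P2 → P1 → P4 → P3 → P5 → Hub (or its reverse).

Shortest round trip = 83 miles.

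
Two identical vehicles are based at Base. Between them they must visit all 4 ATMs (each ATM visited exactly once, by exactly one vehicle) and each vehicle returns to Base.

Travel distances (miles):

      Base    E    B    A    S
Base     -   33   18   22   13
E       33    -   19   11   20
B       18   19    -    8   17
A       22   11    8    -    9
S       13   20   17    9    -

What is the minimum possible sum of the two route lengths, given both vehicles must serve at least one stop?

There are 2^3 − 1 = 7 ways to divide the 4 stops into two non-empty groups. For each, the best each vehicle can do is its own shortest tour through its group:
  {E} + {B, A, S}: 66 + 48 = 114
  {B} + {E, A, S}: 36 + 66 = 102
  {E, B} + {A, S}: 70 + 44 = 114
  {A} + {E, B, S}: 44 + 70 = 114
  {E, A} + {B, S}: 66 + 48 = 114
  {B, A} + {E, S}: 48 + 66 = 114
  … (7 splits in total)
  {E, B, A} + {S}: 70 + 26 = 96  ← best
Best: vehicle 1 Base → E → A → B → Base = 70; vehicle 2 Base → S → Base = 26; combined 96.

Minimum combined distance: 96 miles.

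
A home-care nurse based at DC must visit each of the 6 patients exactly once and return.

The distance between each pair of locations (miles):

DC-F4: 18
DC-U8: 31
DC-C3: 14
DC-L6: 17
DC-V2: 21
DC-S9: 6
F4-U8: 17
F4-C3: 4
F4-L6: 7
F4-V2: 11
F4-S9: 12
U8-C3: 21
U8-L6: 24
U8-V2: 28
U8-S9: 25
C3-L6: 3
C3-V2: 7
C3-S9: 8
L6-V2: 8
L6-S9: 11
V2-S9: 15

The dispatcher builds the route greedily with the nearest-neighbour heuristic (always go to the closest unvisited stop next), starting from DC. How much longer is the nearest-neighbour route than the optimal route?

From DC: S9=6, C3=14, L6=17, F4=18, V2=21, U8=31 → choose S9 (6).
From S9: C3=8, L6=11, F4=12, V2=15, U8=25 → choose C3 (8).
From C3: L6=3, F4=4, V2=7, U8=21 → choose L6 (3).
From L6: F4=7, V2=8, U8=24 → choose F4 (7).
From F4: V2=11, U8=17 → choose V2 (11).
From V2: U8=28 → choose U8 (28).
NN route DC → S9 → C3 → L6 → F4 → V2 → U8 → DC costs 94.
Optimal: DC → U8 → F4 → C3 → L6 → V2 → S9 → DC costs 84 (by enumerating all 360 distinct tours).
Excess = 94 − 84 = 10.

The nearest-neighbour route is 10 miles longer than optimal.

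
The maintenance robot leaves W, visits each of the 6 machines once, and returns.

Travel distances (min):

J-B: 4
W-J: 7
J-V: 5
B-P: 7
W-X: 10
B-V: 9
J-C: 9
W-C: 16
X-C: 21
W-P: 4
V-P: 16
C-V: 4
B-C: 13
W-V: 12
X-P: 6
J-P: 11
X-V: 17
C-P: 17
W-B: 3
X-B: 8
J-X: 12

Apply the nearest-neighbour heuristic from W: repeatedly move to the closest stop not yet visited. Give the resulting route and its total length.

49 min along W → B → J → V → C → P → X → W.

At W the remaining stops are B 3, P 4, J 7, X 10, V 12, C 16; go to B.
At B the remaining stops are J 4, P 7, X 8, V 9, C 13; go to J.
At J the remaining stops are V 5, C 9, P 11, X 12; go to V.
At V the remaining stops are C 4, P 16, X 17; go to C.
At C the remaining stops are P 17, X 21; go to P.
At P the remaining stops are X 6; go to X.
Return X→W: 10.
Total = 3 + 4 + 5 + 4 + 17 + 6 + 10 = 49.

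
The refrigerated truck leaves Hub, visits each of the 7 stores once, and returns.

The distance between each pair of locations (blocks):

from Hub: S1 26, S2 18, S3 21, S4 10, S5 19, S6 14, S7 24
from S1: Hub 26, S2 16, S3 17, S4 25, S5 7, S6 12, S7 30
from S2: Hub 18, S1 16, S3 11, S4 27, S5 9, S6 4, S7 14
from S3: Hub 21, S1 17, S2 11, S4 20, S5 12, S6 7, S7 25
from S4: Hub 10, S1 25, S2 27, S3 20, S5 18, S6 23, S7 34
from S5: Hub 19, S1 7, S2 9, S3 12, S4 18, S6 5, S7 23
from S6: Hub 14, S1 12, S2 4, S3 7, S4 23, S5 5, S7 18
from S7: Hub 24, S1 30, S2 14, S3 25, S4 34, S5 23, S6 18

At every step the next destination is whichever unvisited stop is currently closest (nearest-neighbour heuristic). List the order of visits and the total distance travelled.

From Hub: distances to unvisited — S4=10, S6=14, S2=18, S5=19, S3=21, S7=24, S1=26. Nearest is S4 (10).
From S4: distances to unvisited — S5=18, S3=20, S6=23, S1=25, S2=27, S7=34. Nearest is S5 (18).
From S5: distances to unvisited — S6=5, S1=7, S2=9, S3=12, S7=23. Nearest is S6 (5).
From S6: distances to unvisited — S2=4, S3=7, S1=12, S7=18. Nearest is S2 (4).
From S2: distances to unvisited — S3=11, S7=14, S1=16. Nearest is S3 (11).
From S3: distances to unvisited — S1=17, S7=25. Nearest is S1 (17).
From S1: distances to unvisited — S7=30. Nearest is S7 (30).
Return S7→Hub: 24.
Total = 10 + 18 + 5 + 4 + 11 + 17 + 30 + 24 = 119.

Nearest-neighbour total = 119 blocks; route Hub → S4 → S5 → S6 → S2 → S3 → S1 → S7 → Hub.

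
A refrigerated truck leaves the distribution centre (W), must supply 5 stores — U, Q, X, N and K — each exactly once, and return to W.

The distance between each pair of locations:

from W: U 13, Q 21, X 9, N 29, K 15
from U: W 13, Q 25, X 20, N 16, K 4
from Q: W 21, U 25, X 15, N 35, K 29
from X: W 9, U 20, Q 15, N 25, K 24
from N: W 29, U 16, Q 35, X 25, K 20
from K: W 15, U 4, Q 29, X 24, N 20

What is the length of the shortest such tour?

Shortest round trip = 94.

With 5 stops there are 5!/2 = 60 distinct round trips (a route and its reverse cost the same).
W→U→Q→X→N→K→W: 13+25+15+25+20+15 = 113
W→U→Q→X→K→N→W: 13+25+15+24+20+29 = 126
W→U→Q→N→X→K→W: 13+25+35+25+24+15 = 137
W→U→Q→N→K→X→W: 13+25+35+20+24+9 = 126
W→U→Q→K→X→N→W: 13+25+29+24+25+29 = 145
W→U→Q→K→N→X→W: 13+25+29+20+25+9 = 121
W→U→X→Q→N→K→W: 13+20+15+35+20+15 = 118
W→U→X→Q→K→N→W: 13+20+15+29+20+29 = 126
W→U→X→N→Q→K→W: 13+20+25+35+29+15 = 137
W→U→X→N→K→Q→W: 13+20+25+20+29+21 = 128
W→U→X→K→Q→N→W: 13+20+24+29+35+29 = 150
W→U→X→K→N→Q→W: 13+20+24+20+35+21 = 133
W→U→N→Q→X→K→W: 13+16+35+15+24+15 = 118
W→U→N→Q→K→X→W: 13+16+35+29+24+9 = 126
… (46 more)
W→X→Q→N→U→K→W: 9+15+35+16+4+15 = 94  ← best
The minimum is 94.
One optimal route: W → X → Q → N → U → K → W (or its reverse).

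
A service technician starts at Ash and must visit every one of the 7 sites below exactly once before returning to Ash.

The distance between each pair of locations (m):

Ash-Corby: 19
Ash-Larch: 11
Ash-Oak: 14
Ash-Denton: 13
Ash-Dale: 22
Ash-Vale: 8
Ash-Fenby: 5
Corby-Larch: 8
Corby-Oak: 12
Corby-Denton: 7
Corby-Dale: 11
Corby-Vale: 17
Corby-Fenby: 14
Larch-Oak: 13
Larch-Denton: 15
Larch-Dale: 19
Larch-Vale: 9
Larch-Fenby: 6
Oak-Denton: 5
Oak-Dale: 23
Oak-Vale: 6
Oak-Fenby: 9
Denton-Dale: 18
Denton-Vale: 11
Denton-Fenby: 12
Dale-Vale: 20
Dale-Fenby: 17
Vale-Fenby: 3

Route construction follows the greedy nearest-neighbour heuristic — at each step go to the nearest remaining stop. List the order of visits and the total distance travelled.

75 m along Ash → Fenby → Vale → Oak → Denton → Corby → Larch → Dale → Ash.

From Ash: distances to unvisited — Fenby=5, Vale=8, Larch=11, Denton=13, Oak=14, Corby=19, Dale=22. Nearest is Fenby (5).
From Fenby: distances to unvisited — Vale=3, Larch=6, Oak=9, Denton=12, Corby=14, Dale=17. Nearest is Vale (3).
From Vale: distances to unvisited — Oak=6, Larch=9, Denton=11, Corby=17, Dale=20. Nearest is Oak (6).
From Oak: distances to unvisited — Denton=5, Corby=12, Larch=13, Dale=23. Nearest is Denton (5).
From Denton: distances to unvisited — Corby=7, Larch=15, Dale=18. Nearest is Corby (7).
From Corby: distances to unvisited — Larch=8, Dale=11. Nearest is Larch (8).
From Larch: distances to unvisited — Dale=19. Nearest is Dale (19).
Return Dale→Ash: 22.
Total = 5 + 3 + 6 + 5 + 7 + 8 + 19 + 22 = 75.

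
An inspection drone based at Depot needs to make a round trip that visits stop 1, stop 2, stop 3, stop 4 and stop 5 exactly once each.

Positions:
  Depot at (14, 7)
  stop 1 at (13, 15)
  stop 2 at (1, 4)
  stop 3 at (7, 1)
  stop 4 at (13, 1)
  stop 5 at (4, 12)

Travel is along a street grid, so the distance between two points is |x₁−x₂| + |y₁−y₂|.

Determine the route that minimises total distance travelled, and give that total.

With 5 stops there are 5!/2 = 60 distinct round trips (a route and its reverse cost the same).
Depot-stop 1-stop 2-stop 3-stop 4-stop 5-Depot: 9+23+9+6+20+15 = 82
Depot-stop 1-stop 2-stop 3-stop 5-stop 4-Depot: 9+23+9+14+20+7 = 82
Depot-stop 1-stop 2-stop 4-stop 3-stop 5-Depot: 9+23+15+6+14+15 = 82
Depot-stop 1-stop 2-stop 4-stop 5-stop 3-Depot: 9+23+15+20+14+13 = 94
Depot-stop 1-stop 2-stop 5-stop 3-stop 4-Depot: 9+23+11+14+6+7 = 70
Depot-stop 1-stop 2-stop 5-stop 4-stop 3-Depot: 9+23+11+20+6+13 = 82
Depot-stop 1-stop 3-stop 2-stop 4-stop 5-Depot: 9+20+9+15+20+15 = 88
Depot-stop 1-stop 3-stop 2-stop 5-stop 4-Depot: 9+20+9+11+20+7 = 76
Depot-stop 1-stop 3-stop 4-stop 2-stop 5-Depot: 9+20+6+15+11+15 = 76
Depot-stop 1-stop 3-stop 4-stop 5-stop 2-Depot: 9+20+6+20+11+16 = 82
Depot-stop 1-stop 3-stop 5-stop 2-stop 4-Depot: 9+20+14+11+15+7 = 76
Depot-stop 1-stop 3-stop 5-stop 4-stop 2-Depot: 9+20+14+20+15+16 = 94
Depot-stop 1-stop 4-stop 2-stop 3-stop 5-Depot: 9+14+15+9+14+15 = 76
Depot-stop 1-stop 4-stop 2-stop 5-stop 3-Depot: 9+14+15+11+14+13 = 76
… (46 more)
Depot-stop 1-stop 5-stop 2-stop 3-stop 4-Depot: 9+12+11+9+6+7 = 54  ← best
The minimum is 54.
One optimal route: Depot → stop 1 → stop 5 → stop 2 → stop 3 → stop 4 → Depot (or its reverse).

Minimum total distance: 54.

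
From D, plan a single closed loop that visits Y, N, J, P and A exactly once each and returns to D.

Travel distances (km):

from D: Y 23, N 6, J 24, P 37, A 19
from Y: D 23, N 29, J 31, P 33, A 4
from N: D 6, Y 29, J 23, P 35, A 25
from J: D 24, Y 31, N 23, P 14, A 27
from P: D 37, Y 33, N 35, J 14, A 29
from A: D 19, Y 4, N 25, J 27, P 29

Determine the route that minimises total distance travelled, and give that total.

Minimum total distance: 99 km.

There are 60 distinct closed tours to check (reversals are equivalent).
D → Y → N → J → P → A → D: 23+29+23+14+29+19 = 137
D → Y → N → J → A → P → D: 23+29+23+27+29+37 = 168
D → Y → N → P → J → A → D: 23+29+35+14+27+19 = 147
D → Y → N → P → A → J → D: 23+29+35+29+27+24 = 167
D → Y → N → A → J → P → D: 23+29+25+27+14+37 = 155
D → Y → N → A → P → J → D: 23+29+25+29+14+24 = 144
D → Y → J → N → P → A → D: 23+31+23+35+29+19 = 160
D → Y → J → N → A → P → D: 23+31+23+25+29+37 = 168
D → Y → J → P → N → A → D: 23+31+14+35+25+19 = 147
D → Y → J → P → A → N → D: 23+31+14+29+25+6 = 128
D → Y → J → A → N → P → D: 23+31+27+25+35+37 = 178
D → Y → J → A → P → N → D: 23+31+27+29+35+6 = 151
D → Y → P → N → J → A → D: 23+33+35+23+27+19 = 160
D → Y → P → N → A → J → D: 23+33+35+25+27+24 = 167
… (46 more)
D → Y → A → P → J → N → D: 23+4+29+14+23+6 = 99  ← best
The minimum is 99.
One optimal route: D → Y → A → P → J → N → D (or its reverse).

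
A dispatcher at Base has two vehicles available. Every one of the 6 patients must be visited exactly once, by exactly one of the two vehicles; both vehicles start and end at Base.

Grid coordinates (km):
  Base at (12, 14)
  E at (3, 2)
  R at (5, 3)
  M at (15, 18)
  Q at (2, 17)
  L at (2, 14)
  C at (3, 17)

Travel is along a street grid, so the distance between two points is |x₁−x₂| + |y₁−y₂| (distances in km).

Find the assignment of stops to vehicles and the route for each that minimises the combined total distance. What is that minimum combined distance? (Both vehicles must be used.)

64 km — the smallest possible combined total.

Check every non-empty split of the stops between the two vehicles; for each half take its own optimal tour:
  {E} + {R, M, Q, L, C}: 42 + 56 = 98
  {R} + {E, M, Q, L, C}: 36 + 58 = 94
  {E, R} + {M, Q, L, C}: 42 + 34 = 76
  {M} + {E, R, Q, L, C}: 14 + 50 = 64
  {E, M} + {R, Q, L, C}: 56 + 48 = 104
  {R, M} + {E, Q, L, C}: 50 + 50 = 100
  … (31 splits in total)
Best: vehicle 1 Base → M → Base = 14; vehicle 2 Base → R → E → L → Q → C → Base = 50; combined 64.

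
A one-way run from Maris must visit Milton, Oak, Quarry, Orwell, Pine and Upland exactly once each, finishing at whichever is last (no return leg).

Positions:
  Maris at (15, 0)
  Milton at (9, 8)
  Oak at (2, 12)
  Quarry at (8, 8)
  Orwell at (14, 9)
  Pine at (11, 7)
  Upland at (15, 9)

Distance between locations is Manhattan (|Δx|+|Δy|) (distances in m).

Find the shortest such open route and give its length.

Shortest open route: 29 m.

There are 6! = 720 possible orderings.
Maris - Milton - Oak - Quarry - Orwell - Pine - Upland: 14+11+10+7+5+6 = 53
Maris - Milton - Oak - Quarry - Orwell - Upland - Pine: 14+11+10+7+1+6 = 49
Maris - Milton - Oak - Quarry - Pine - Orwell - Upland: 14+11+10+4+5+1 = 45
Maris - Milton - Oak - Quarry - Pine - Upland - Orwell: 14+11+10+4+6+1 = 46
Maris - Milton - Oak - Quarry - Upland - Orwell - Pine: 14+11+10+8+1+5 = 49
Maris - Milton - Oak - Quarry - Upland - Pine - Orwell: 14+11+10+8+6+5 = 54
Maris - Milton - Oak - Orwell - Quarry - Pine - Upland: 14+11+15+7+4+6 = 57
Maris - Milton - Oak - Orwell - Quarry - Upland - Pine: 14+11+15+7+8+6 = 61
… (712 more)
Maris - Upland - Orwell - Pine - Milton - Quarry - Oak: 9+1+5+3+1+10 = 29  ← best
The minimum is 29.
One shortest path: Maris → Upland → Orwell → Pine → Milton → Quarry → Oak.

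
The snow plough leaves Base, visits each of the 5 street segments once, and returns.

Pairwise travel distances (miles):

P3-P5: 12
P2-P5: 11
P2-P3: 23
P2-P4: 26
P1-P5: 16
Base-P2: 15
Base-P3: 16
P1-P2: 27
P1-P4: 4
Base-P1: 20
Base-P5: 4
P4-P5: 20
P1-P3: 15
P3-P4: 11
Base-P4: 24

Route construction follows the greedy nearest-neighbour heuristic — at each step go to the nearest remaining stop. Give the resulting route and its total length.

73 miles along Base → P5 → P2 → P3 → P4 → P1 → Base.

From Base: distances to unvisited — P5=4, P2=15, P3=16, P1=20, P4=24. Nearest is P5 (4).
From P5: distances to unvisited — P2=11, P3=12, P1=16, P4=20. Nearest is P2 (11).
From P2: distances to unvisited — P3=23, P4=26, P1=27. Nearest is P3 (23).
From P3: distances to unvisited — P4=11, P1=15. Nearest is P4 (11).
From P4: distances to unvisited — P1=4. Nearest is P1 (4).
Return P1→Base: 20.
Total = 4 + 11 + 23 + 11 + 4 + 20 = 73.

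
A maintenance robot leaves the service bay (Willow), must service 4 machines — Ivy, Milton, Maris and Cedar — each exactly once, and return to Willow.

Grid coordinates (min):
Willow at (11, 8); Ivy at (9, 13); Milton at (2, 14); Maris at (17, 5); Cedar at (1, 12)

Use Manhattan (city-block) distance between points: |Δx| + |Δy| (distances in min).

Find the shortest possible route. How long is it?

50 min — the shortest possible round trip.

Willow → Ivy → Milton → Maris → Cedar → Willow: 7+8+24+23+14 = 76
Willow → Ivy → Milton → Cedar → Maris → Willow: 7+8+3+23+9 = 50
Willow → Ivy → Maris → Milton → Cedar → Willow: 7+16+24+3+14 = 64
Willow → Ivy → Maris → Cedar → Milton → Willow: 7+16+23+3+15 = 64
Willow → Ivy → Cedar → Milton → Maris → Willow: 7+9+3+24+9 = 52
Willow → Ivy → Cedar → Maris → Milton → Willow: 7+9+23+24+15 = 78
Willow → Milton → Ivy → Maris → Cedar → Willow: 15+8+16+23+14 = 76
Willow → Milton → Ivy → Cedar → Maris → Willow: 15+8+9+23+9 = 64
Willow → Milton → Maris → Ivy → Cedar → Willow: 15+24+16+9+14 = 78
Willow → Milton → Cedar → Ivy → Maris → Willow: 15+3+9+16+9 = 52
Willow → Maris → Ivy → Milton → Cedar → Willow: 9+16+8+3+14 = 50
Willow → Maris → Milton → Ivy → Cedar → Willow: 9+24+8+9+14 = 64
The minimum is 50.
One optimal route: Willow → Ivy → Milton → Cedar → Maris → Willow (or its reverse).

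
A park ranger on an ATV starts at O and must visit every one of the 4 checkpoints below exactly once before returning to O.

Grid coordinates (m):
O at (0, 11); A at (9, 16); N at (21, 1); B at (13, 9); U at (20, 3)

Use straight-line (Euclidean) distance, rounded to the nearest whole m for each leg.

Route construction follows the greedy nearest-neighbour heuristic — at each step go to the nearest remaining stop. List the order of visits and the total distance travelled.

Total distance 52 m via the nearest-neighbour route O → A → B → U → N → O.

At O the remaining stops are A 10, B 13, U 22, N 23; go to A.
At A the remaining stops are B 8, U 17, N 19; go to B.
At B the remaining stops are U 9, N 11; go to U.
At U the remaining stops are N 2; go to N.
Return N→O: 23.
Total = 10 + 8 + 9 + 2 + 23 = 52.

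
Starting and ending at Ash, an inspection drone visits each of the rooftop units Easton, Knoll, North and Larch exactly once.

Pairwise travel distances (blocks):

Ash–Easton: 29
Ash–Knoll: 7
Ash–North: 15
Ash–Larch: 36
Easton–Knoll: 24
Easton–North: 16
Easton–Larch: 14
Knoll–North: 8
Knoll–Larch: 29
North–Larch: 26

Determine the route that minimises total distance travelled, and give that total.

Minimum total distance: 81 blocks.

With 4 stops there are 4!/2 = 12 distinct round trips (a route and its reverse cost the same).
Ash-Easton-Knoll-North-Larch-Ash: 29+24+8+26+36 = 123
Ash-Easton-Knoll-Larch-North-Ash: 29+24+29+26+15 = 123
Ash-Easton-North-Knoll-Larch-Ash: 29+16+8+29+36 = 118
Ash-Easton-North-Larch-Knoll-Ash: 29+16+26+29+7 = 107
Ash-Easton-Larch-Knoll-North-Ash: 29+14+29+8+15 = 95
Ash-Easton-Larch-North-Knoll-Ash: 29+14+26+8+7 = 84
Ash-Knoll-Easton-North-Larch-Ash: 7+24+16+26+36 = 109
Ash-Knoll-Easton-Larch-North-Ash: 7+24+14+26+15 = 86
Ash-Knoll-North-Easton-Larch-Ash: 7+8+16+14+36 = 81
Ash-Knoll-Larch-Easton-North-Ash: 7+29+14+16+15 = 81
Ash-North-Easton-Knoll-Larch-Ash: 15+16+24+29+36 = 120
Ash-North-Knoll-Easton-Larch-Ash: 15+8+24+14+36 = 97
The minimum is 81.
One optimal route: Ash → Knoll → North → Easton → Larch → Ash (or its reverse).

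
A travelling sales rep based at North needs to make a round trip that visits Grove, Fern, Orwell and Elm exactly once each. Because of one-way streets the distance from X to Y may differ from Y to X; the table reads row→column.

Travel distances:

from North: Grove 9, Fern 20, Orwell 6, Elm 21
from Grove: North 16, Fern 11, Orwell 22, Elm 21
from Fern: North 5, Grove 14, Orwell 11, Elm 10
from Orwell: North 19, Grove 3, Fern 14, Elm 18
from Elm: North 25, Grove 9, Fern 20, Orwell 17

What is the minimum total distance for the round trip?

North - Grove - Fern - Orwell - Elm - North: 9+11+11+18+25 = 74
North - Grove - Fern - Elm - Orwell - North: 9+11+10+17+19 = 66
North - Grove - Orwell - Fern - Elm - North: 9+22+14+10+25 = 80
North - Grove - Orwell - Elm - Fern - North: 9+22+18+20+5 = 74
North - Grove - Elm - Fern - Orwell - North: 9+21+20+11+19 = 80
North - Grove - Elm - Orwell - Fern - North: 9+21+17+14+5 = 66
North - Fern - Grove - Orwell - Elm - North: 20+14+22+18+25 = 99
North - Fern - Grove - Elm - Orwell - North: 20+14+21+17+19 = 91
North - Fern - Orwell - Grove - Elm - North: 20+11+3+21+25 = 80
North - Fern - Orwell - Elm - Grove - North: 20+11+18+9+16 = 74
North - Fern - Elm - Grove - Orwell - North: 20+10+9+22+19 = 80
North - Fern - Elm - Orwell - Grove - North: 20+10+17+3+16 = 66
North - Orwell - Grove - Fern - Elm - North: 6+3+11+10+25 = 55
North - Orwell - Grove - Elm - Fern - North: 6+3+21+20+5 = 55
… (10 more)
North - Orwell - Elm - Grove - Fern - North: 6+18+9+11+5 = 49  ← best
The minimum is 49.
One optimal route: North → Orwell → Elm → Grove → Fern → North.

49 — the shortest possible round trip.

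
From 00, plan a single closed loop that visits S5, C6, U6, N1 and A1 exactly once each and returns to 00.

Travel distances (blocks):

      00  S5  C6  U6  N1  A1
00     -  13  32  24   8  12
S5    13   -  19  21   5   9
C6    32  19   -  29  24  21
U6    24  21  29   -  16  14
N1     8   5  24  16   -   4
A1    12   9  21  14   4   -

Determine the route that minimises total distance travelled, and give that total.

87 blocks — the shortest possible round trip.

With 5 stops there are 5!/2 = 60 distinct round trips (a route and its reverse cost the same).
00 - S5 - C6 - U6 - N1 - A1 - 00: 13+19+29+16+4+12 = 93
00 - S5 - C6 - U6 - A1 - N1 - 00: 13+19+29+14+4+8 = 87
00 - S5 - C6 - N1 - U6 - A1 - 00: 13+19+24+16+14+12 = 98
00 - S5 - C6 - N1 - A1 - U6 - 00: 13+19+24+4+14+24 = 98
00 - S5 - C6 - A1 - U6 - N1 - 00: 13+19+21+14+16+8 = 91
00 - S5 - C6 - A1 - N1 - U6 - 00: 13+19+21+4+16+24 = 97
00 - S5 - U6 - C6 - N1 - A1 - 00: 13+21+29+24+4+12 = 103
00 - S5 - U6 - C6 - A1 - N1 - 00: 13+21+29+21+4+8 = 96
00 - S5 - U6 - N1 - C6 - A1 - 00: 13+21+16+24+21+12 = 107
00 - S5 - U6 - N1 - A1 - C6 - 00: 13+21+16+4+21+32 = 107
00 - S5 - U6 - A1 - C6 - N1 - 00: 13+21+14+21+24+8 = 101
00 - S5 - U6 - A1 - N1 - C6 - 00: 13+21+14+4+24+32 = 108
00 - S5 - N1 - C6 - U6 - A1 - 00: 13+5+24+29+14+12 = 97
00 - S5 - N1 - C6 - A1 - U6 - 00: 13+5+24+21+14+24 = 101
… (46 more)
The minimum is 87.
One optimal route: 00 → S5 → C6 → U6 → A1 → N1 → 00 (or its reverse).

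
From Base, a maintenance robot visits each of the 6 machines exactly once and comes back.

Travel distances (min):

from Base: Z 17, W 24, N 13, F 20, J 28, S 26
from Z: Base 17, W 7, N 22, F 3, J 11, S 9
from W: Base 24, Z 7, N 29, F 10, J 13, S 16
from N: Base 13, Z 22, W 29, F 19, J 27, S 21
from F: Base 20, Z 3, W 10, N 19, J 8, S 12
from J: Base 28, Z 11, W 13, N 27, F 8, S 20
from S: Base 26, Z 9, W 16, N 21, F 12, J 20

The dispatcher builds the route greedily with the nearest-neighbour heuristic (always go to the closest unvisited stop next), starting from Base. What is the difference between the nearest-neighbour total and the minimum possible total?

Base: N=13, Z=17, F=20, W=24, S=26, J=28 ⇒ N
N: F=19, S=21, Z=22, J=27, W=29 ⇒ F
F: Z=3, J=8, W=10, S=12 ⇒ Z
Z: W=7, S=9, J=11 ⇒ W
W: J=13, S=16 ⇒ J
J: S=20 ⇒ S
NN route Base → N → F → Z → W → J → S → Base costs 101.
Optimal: Base → Z → W → J → F → S → N → Base costs 91 (by enumerating all 360 distinct tours).
Excess = 101 − 91 = 10.

The nearest-neighbour route is 10 min longer than optimal.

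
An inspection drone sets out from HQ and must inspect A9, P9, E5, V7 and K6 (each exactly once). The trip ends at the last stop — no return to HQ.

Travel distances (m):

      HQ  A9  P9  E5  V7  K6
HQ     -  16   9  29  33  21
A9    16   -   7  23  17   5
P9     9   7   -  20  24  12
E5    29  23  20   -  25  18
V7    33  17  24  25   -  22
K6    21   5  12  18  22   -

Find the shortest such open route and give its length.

There are 5! = 120 possible orderings.
HQ→A9→P9→E5→V7→K6: 16+7+20+25+22 = 90
HQ→A9→P9→E5→K6→V7: 16+7+20+18+22 = 83
HQ→A9→P9→V7→E5→K6: 16+7+24+25+18 = 90
HQ→A9→P9→V7→K6→E5: 16+7+24+22+18 = 87
HQ→A9→P9→K6→E5→V7: 16+7+12+18+25 = 78
HQ→A9→P9→K6→V7→E5: 16+7+12+22+25 = 82
HQ→A9→E5→P9→V7→K6: 16+23+20+24+22 = 105
HQ→A9→E5→P9→K6→V7: 16+23+20+12+22 = 93
HQ→A9→E5→V7→P9→K6: 16+23+25+24+12 = 100
HQ→A9→E5→V7→K6→P9: 16+23+25+22+12 = 98
HQ→A9→E5→K6→P9→V7: 16+23+18+12+24 = 93
HQ→A9→E5→K6→V7→P9: 16+23+18+22+24 = 103
HQ→A9→V7→P9→E5→K6: 16+17+24+20+18 = 95
HQ→A9→V7→P9→K6→E5: 16+17+24+12+18 = 87
… (106 more)
HQ→P9→A9→K6→E5→V7: 9+7+5+18+25 = 64  ← best
The minimum is 64.
One shortest path: HQ → P9 → A9 → K6 → E5 → V7.

Shortest open route: 64 m.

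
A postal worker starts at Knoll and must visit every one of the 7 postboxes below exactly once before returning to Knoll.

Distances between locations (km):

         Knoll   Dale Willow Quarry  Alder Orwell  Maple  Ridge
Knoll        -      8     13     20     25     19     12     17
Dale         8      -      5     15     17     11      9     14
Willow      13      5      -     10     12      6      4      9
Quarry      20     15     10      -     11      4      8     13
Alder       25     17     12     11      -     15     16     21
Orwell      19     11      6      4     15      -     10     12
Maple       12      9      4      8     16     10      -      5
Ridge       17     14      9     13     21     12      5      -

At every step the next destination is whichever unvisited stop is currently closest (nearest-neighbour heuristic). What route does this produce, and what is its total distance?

From Knoll: distances to unvisited — Dale=8, Maple=12, Willow=13, Ridge=17, Orwell=19, Quarry=20, Alder=25. Nearest is Dale (8).
From Dale: distances to unvisited — Willow=5, Maple=9, Orwell=11, Ridge=14, Quarry=15, Alder=17. Nearest is Willow (5).
From Willow: distances to unvisited — Maple=4, Orwell=6, Ridge=9, Quarry=10, Alder=12. Nearest is Maple (4).
From Maple: distances to unvisited — Ridge=5, Quarry=8, Orwell=10, Alder=16. Nearest is Ridge (5).
From Ridge: distances to unvisited — Orwell=12, Quarry=13, Alder=21. Nearest is Orwell (12).
From Orwell: distances to unvisited — Quarry=4, Alder=15. Nearest is Quarry (4).
From Quarry: distances to unvisited — Alder=11. Nearest is Alder (11).
Return Alder→Knoll: 25.
Total = 8 + 5 + 4 + 5 + 12 + 4 + 11 + 25 = 74.

Nearest-neighbour total = 74 km; route Knoll → Dale → Willow → Maple → Ridge → Orwell → Quarry → Alder → Knoll.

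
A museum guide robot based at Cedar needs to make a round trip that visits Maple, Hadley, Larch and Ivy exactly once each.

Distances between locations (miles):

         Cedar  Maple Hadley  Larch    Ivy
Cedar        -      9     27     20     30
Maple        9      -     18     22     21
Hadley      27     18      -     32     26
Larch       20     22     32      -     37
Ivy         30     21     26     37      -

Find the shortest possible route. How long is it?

With 4 stops there are 4!/2 = 12 distinct round trips (a route and its reverse cost the same).
Cedar-Maple-Hadley-Larch-Ivy-Cedar: 9+18+32+37+30 = 126
Cedar-Maple-Hadley-Ivy-Larch-Cedar: 9+18+26+37+20 = 110
Cedar-Maple-Larch-Hadley-Ivy-Cedar: 9+22+32+26+30 = 119
Cedar-Maple-Larch-Ivy-Hadley-Cedar: 9+22+37+26+27 = 121
Cedar-Maple-Ivy-Hadley-Larch-Cedar: 9+21+26+32+20 = 108
Cedar-Maple-Ivy-Larch-Hadley-Cedar: 9+21+37+32+27 = 126
Cedar-Hadley-Maple-Larch-Ivy-Cedar: 27+18+22+37+30 = 134
Cedar-Hadley-Maple-Ivy-Larch-Cedar: 27+18+21+37+20 = 123
Cedar-Hadley-Larch-Maple-Ivy-Cedar: 27+32+22+21+30 = 132
Cedar-Hadley-Ivy-Maple-Larch-Cedar: 27+26+21+22+20 = 116
Cedar-Larch-Maple-Hadley-Ivy-Cedar: 20+22+18+26+30 = 116
Cedar-Larch-Hadley-Maple-Ivy-Cedar: 20+32+18+21+30 = 121
The minimum is 108.
One optimal route: Cedar → Maple → Ivy → Hadley → Larch → Cedar (or its reverse).

108 miles — the shortest possible round trip.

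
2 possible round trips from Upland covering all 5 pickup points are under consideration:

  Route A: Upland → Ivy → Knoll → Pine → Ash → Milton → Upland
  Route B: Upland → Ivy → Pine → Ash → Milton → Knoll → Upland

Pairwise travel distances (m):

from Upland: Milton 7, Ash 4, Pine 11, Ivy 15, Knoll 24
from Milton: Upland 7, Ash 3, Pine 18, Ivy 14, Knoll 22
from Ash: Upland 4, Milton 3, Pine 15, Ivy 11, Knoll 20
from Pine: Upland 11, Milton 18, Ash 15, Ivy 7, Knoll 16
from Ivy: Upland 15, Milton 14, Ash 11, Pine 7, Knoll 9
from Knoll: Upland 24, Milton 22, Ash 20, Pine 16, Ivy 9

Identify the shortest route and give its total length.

Shortest is Route A, total 65 m.

Route A: 15 + 9 + 16 + 15 + 3 + 7 = 65
Route B: 15 + 7 + 15 + 3 + 22 + 24 = 86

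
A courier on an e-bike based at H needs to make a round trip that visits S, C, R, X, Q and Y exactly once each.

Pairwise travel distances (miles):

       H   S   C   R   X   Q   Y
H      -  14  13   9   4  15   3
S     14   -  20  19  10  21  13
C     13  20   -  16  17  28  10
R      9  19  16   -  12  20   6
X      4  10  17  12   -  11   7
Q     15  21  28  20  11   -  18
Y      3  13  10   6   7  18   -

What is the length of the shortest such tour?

With 6 stops there are 6!/2 = 360 distinct round trips (a route and its reverse cost the same).
H-S-C-R-X-Q-Y-H: 14+20+16+12+11+18+3 = 94
H-S-C-R-X-Y-Q-H: 14+20+16+12+7+18+15 = 102
H-S-C-R-Q-X-Y-H: 14+20+16+20+11+7+3 = 91
H-S-C-R-Q-Y-X-H: 14+20+16+20+18+7+4 = 99
H-S-C-R-Y-X-Q-H: 14+20+16+6+7+11+15 = 89
H-S-C-R-Y-Q-X-H: 14+20+16+6+18+11+4 = 89
H-S-C-X-R-Q-Y-H: 14+20+17+12+20+18+3 = 104
H-S-C-X-R-Y-Q-H: 14+20+17+12+6+18+15 = 102
… (352 more)
H-R-Y-C-S-X-Q-H: 9+6+10+20+10+11+15 = 81  ← best
The minimum is 81.
One optimal route: H → R → Y → C → S → X → Q → H (or its reverse).

81 miles — the shortest possible round trip.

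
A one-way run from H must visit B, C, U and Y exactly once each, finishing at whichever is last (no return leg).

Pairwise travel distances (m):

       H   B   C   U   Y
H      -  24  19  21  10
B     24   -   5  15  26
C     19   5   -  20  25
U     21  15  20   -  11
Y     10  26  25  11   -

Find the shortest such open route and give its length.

Shortest open route: 41 m.

There are 4! = 24 possible orderings.
H - B - C - U - Y: 24+5+20+11 = 60
H - B - C - Y - U: 24+5+25+11 = 65
H - B - U - C - Y: 24+15+20+25 = 84
H - B - U - Y - C: 24+15+11+25 = 75
H - B - Y - C - U: 24+26+25+20 = 95
H - B - Y - U - C: 24+26+11+20 = 81
H - C - B - U - Y: 19+5+15+11 = 50
H - C - B - Y - U: 19+5+26+11 = 61
H - C - U - B - Y: 19+20+15+26 = 80
H - C - U - Y - B: 19+20+11+26 = 76
H - C - Y - B - U: 19+25+26+15 = 85
H - C - Y - U - B: 19+25+11+15 = 70
H - U - B - C - Y: 21+15+5+25 = 66
H - U - B - Y - C: 21+15+26+25 = 87
… (10 more)
H - Y - U - B - C: 10+11+15+5 = 41  ← best
The minimum is 41.
One shortest path: H → Y → U → B → C.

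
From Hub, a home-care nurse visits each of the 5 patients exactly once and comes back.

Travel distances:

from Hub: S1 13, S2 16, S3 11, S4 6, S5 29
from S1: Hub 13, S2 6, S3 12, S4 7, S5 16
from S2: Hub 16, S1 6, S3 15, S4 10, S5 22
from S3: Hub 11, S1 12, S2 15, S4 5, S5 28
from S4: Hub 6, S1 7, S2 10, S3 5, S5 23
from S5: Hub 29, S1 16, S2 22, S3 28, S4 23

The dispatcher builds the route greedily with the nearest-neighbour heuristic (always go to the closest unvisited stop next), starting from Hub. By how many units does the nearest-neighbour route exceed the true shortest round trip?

Hub: S4=6, S3=11, S1=13, S2=16, S5=29 ⇒ S4
S4: S3=5, S1=7, S2=10, S5=23 ⇒ S3
S3: S1=12, S2=15, S5=28 ⇒ S1
S1: S2=6, S5=16 ⇒ S2
S2: S5=22 ⇒ S5
NN route Hub → S4 → S3 → S1 → S2 → S5 → Hub costs 80.
Optimal: Hub → S1 → S5 → S2 → S3 → S4 → Hub costs 77 (by enumerating all 60 distinct tours).
Excess = 80 − 77 = 3.

The nearest-neighbour route is 3 longer than optimal.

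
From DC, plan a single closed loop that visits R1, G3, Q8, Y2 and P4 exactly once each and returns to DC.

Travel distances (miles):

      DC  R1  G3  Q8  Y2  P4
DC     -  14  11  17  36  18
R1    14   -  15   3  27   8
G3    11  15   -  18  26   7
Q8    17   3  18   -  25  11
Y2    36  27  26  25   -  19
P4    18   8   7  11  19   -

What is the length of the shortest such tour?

DC → R1 → G3 → Q8 → Y2 → P4 → DC: 14+15+18+25+19+18 = 109
DC → R1 → G3 → Q8 → P4 → Y2 → DC: 14+15+18+11+19+36 = 113
DC → R1 → G3 → Y2 → Q8 → P4 → DC: 14+15+26+25+11+18 = 109
DC → R1 → G3 → Y2 → P4 → Q8 → DC: 14+15+26+19+11+17 = 102
DC → R1 → G3 → P4 → Q8 → Y2 → DC: 14+15+7+11+25+36 = 108
DC → R1 → G3 → P4 → Y2 → Q8 → DC: 14+15+7+19+25+17 = 97
DC → R1 → Q8 → G3 → Y2 → P4 → DC: 14+3+18+26+19+18 = 98
DC → R1 → Q8 → G3 → P4 → Y2 → DC: 14+3+18+7+19+36 = 97
DC → R1 → Q8 → Y2 → G3 → P4 → DC: 14+3+25+26+7+18 = 93
DC → R1 → Q8 → Y2 → P4 → G3 → DC: 14+3+25+19+7+11 = 79
DC → R1 → Q8 → P4 → G3 → Y2 → DC: 14+3+11+7+26+36 = 97
DC → R1 → Q8 → P4 → Y2 → G3 → DC: 14+3+11+19+26+11 = 84
DC → R1 → Y2 → G3 → Q8 → P4 → DC: 14+27+26+18+11+18 = 114
DC → R1 → Y2 → G3 → P4 → Q8 → DC: 14+27+26+7+11+17 = 102
… (46 more)
The minimum is 79.
One optimal route: DC → R1 → Q8 → Y2 → P4 → G3 → DC (or its reverse).

Minimum total distance: 79 miles.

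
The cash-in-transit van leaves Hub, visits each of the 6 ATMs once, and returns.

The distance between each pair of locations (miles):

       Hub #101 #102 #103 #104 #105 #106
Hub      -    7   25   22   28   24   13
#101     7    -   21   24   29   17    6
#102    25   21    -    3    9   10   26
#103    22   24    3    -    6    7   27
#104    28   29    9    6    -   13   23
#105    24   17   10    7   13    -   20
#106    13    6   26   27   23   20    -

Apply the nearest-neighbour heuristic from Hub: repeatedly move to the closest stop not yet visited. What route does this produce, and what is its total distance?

Total distance 80 miles via the nearest-neighbour route Hub → #101 → #106 → #105 → #103 → #102 → #104 → Hub.

At Hub the remaining stops are #101 7, #106 13, #103 22, #105 24, #102 25, #104 28; go to #101.
At #101 the remaining stops are #106 6, #105 17, #102 21, #103 24, #104 29; go to #106.
At #106 the remaining stops are #105 20, #104 23, #102 26, #103 27; go to #105.
At #105 the remaining stops are #103 7, #102 10, #104 13; go to #103.
At #103 the remaining stops are #102 3, #104 6; go to #102.
At #102 the remaining stops are #104 9; go to #104.
Return #104→Hub: 28.
Total = 7 + 6 + 20 + 7 + 3 + 9 + 28 = 80.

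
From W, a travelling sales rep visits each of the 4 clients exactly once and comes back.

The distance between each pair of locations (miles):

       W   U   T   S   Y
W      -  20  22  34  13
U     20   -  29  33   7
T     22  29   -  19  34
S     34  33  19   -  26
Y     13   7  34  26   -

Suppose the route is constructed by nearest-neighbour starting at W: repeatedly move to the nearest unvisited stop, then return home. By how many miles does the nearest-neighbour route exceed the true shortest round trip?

8 miles longer than the optimal tour.

W: Y=13, U=20, T=22, S=34 ⇒ Y
Y: U=7, S=26, T=34 ⇒ U
U: T=29, S=33 ⇒ T
T: S=19 ⇒ S
NN route W → Y → U → T → S → W costs 102.
Optimal: W → U → Y → S → T → W costs 94 (by enumerating all 12 distinct tours).
Excess = 102 − 94 = 8.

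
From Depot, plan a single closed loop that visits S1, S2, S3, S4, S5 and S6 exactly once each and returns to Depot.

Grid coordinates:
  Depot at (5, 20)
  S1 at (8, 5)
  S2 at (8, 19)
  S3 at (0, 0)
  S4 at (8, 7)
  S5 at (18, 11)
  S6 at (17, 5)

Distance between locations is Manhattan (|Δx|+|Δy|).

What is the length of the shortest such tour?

With 6 stops there are 6!/2 = 360 distinct round trips (a route and its reverse cost the same).
Depot - S1 - S2 - S3 - S4 - S5 - S6 - Depot: 18+14+27+15+14+7+27 = 122
Depot - S1 - S2 - S3 - S4 - S6 - S5 - Depot: 18+14+27+15+11+7+22 = 114
Depot - S1 - S2 - S3 - S5 - S4 - S6 - Depot: 18+14+27+29+14+11+27 = 140
Depot - S1 - S2 - S3 - S5 - S6 - S4 - Depot: 18+14+27+29+7+11+16 = 122
Depot - S1 - S2 - S3 - S6 - S4 - S5 - Depot: 18+14+27+22+11+14+22 = 128
Depot - S1 - S2 - S3 - S6 - S5 - S4 - Depot: 18+14+27+22+7+14+16 = 118
Depot - S1 - S2 - S4 - S3 - S5 - S6 - Depot: 18+14+12+15+29+7+27 = 122
Depot - S1 - S2 - S4 - S3 - S6 - S5 - Depot: 18+14+12+15+22+7+22 = 110
… (352 more)
Depot - S2 - S5 - S6 - S1 - S4 - S3 - Depot: 4+18+7+9+2+15+25 = 80  ← best
The minimum is 80.
One optimal route: Depot → S2 → S5 → S6 → S1 → S4 → S3 → Depot (or its reverse).

80 — the shortest possible round trip.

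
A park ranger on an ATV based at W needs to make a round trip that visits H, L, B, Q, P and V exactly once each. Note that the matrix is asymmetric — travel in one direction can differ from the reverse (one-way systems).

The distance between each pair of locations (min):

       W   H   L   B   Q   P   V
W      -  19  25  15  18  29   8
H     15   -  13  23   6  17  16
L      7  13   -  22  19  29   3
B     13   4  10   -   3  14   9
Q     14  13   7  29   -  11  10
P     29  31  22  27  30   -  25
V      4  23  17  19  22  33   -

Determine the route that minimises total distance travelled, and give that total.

Minimum total distance: 65 min.

W-H-L-B-Q-P-V-W: 19+13+22+3+11+25+4 = 97
W-H-L-B-Q-V-P-W: 19+13+22+3+10+33+29 = 129
W-H-L-B-P-Q-V-W: 19+13+22+14+30+10+4 = 112
W-H-L-B-P-V-Q-W: 19+13+22+14+25+22+14 = 129
W-H-L-B-V-Q-P-W: 19+13+22+9+22+11+29 = 125
W-H-L-B-V-P-Q-W: 19+13+22+9+33+30+14 = 140
W-H-L-Q-B-P-V-W: 19+13+19+29+14+25+4 = 123
W-H-L-Q-B-V-P-W: 19+13+19+29+9+33+29 = 151
… (712 more)
W-B-H-Q-P-L-V-W: 15+4+6+11+22+3+4 = 65  ← best
The minimum is 65.
One optimal route: W → B → H → Q → P → L → V → W.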